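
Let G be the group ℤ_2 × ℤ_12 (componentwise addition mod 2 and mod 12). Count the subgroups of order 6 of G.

3

|G| = 24 and 6 | 24, so subgroups of order 6 are possible by Lagrange.
The subgroups of order 6 are: {(0,0), (0,2), (0,4), (0,6), (0,8), (0,10)}; {(0,0), (0,4), (0,8), (1,0), (1,4), (1,8)}; {(0,0), (0,4), (0,8), (1,2), (1,6), (1,10)}.
So G has 3 subgroups of order 6.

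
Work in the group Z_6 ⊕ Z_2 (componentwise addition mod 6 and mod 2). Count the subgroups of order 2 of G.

|G| = 12 and 2 | 12, so subgroups of order 2 are possible by Lagrange.
The subgroups of order 2 are: {(0,0), (0,1)}; {(0,0), (3,0)}; {(0,0), (3,1)}.
So G has 3 subgroups of order 2.

3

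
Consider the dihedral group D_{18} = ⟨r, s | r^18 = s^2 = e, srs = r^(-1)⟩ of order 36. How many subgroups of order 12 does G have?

|G| = 36 and 12 | 36, so subgroups of order 12 are possible by Lagrange.
The subgroups of order 12 are: {e, r^3, r^6, r^9, r^12, r^15, rs, r^4s, r^7s, r^10s, r^13s, r^16s}; {e, r^3, r^6, r^9, r^12, r^15, r^2s, r^5s, r^8s, r^11s, r^14s, r^17s}; {e, r^3, r^6, r^9, r^12, r^15, s, r^3s, r^6s, r^9s, r^12s, r^15s}.
So G has 3 subgroups of order 12.

3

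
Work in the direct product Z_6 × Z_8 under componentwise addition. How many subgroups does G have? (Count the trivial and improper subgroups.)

22

|G| = 48, so by Lagrange every subgroup order divides 48. Divisors: 1, 2, 3, 4, 6, 8, 12, 16, 24, 48.
Subgroups by order — order 1: 1; order 2: 3; order 3: 1; order 4: 3; order 6: 3; order 8: 3; order 12: 3; order 16: 1; order 24: 3; order 48: 1.
Total: 1 + 3 + 1 + 3 + 3 + 3 + 3 + 1 + 3 + 1 = 22.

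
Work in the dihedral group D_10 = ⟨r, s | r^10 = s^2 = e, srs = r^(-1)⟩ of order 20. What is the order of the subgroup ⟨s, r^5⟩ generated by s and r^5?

4

|⟨s⟩| = 2 and |⟨r^5⟩| = 2, so |H| is a multiple of lcm(2, 2) = 2 and divides |G| = 20.
Closing under the operation: H = {e, r^5, s, r^5s}, so |H| = 4.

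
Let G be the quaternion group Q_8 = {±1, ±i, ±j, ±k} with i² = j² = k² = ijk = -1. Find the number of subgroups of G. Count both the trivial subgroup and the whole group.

|G| = 8, so by Lagrange every subgroup order divides 8. Divisors: 1, 2, 4, 8.
Subgroups by order — order 1: 1; order 2: 1; order 4: 3; order 8: 1.
Total: 1 + 1 + 3 + 1 = 6.

6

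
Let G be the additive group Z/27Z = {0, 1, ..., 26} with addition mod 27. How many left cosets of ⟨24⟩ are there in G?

3

|⟨24⟩| = 9 and |G| = 27.
By Lagrange, [G : H] = |G|/|H| = 27/9 = 3.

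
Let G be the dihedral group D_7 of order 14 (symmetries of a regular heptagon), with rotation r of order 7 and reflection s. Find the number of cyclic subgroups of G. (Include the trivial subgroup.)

Group the elements of G by the cyclic subgroup they generate; each cyclic subgroup of order d accounts for φ(d) elements.
Cyclic subgroups by order — order 1: 1; order 2: 7; order 7: 1.
Total: 9.

9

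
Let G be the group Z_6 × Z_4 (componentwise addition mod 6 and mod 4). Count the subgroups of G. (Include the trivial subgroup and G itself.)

16

|G| = 24, so by Lagrange every subgroup order divides 24. Divisors: 1, 2, 3, 4, 6, 8, 12, 24.
Subgroups by order — order 1: 1; order 2: 3; order 3: 1; order 4: 3; order 6: 3; order 8: 1; order 12: 3; order 24: 1.
Total: 1 + 3 + 1 + 3 + 3 + 1 + 3 + 1 = 16.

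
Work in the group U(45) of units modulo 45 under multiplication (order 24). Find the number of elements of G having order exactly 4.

4

The elements of order 4 are: 8, 17, 28, 37.
That's 4.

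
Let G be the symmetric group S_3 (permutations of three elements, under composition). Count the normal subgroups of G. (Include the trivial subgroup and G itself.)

G has 6 subgroups. Checking conjugation-invariance by order — order 1: 1/1 normal; order 2: 0/3 normal; order 3: 1/1 normal; order 6: 1/1 normal.
Total normal subgroups: 3.

3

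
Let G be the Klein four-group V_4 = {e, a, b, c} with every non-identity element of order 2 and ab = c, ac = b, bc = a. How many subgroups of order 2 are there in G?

3

|G| = 4 and 2 | 4, so subgroups of order 2 are possible by Lagrange.
The subgroups of order 2 are: {e, a}; {e, b}; {e, c}.
So G has 3 subgroups of order 2.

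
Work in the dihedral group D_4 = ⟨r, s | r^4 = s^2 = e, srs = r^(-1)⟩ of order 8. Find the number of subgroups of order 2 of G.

|G| = 8 and 2 | 8, so subgroups of order 2 are possible by Lagrange.
The subgroups of order 2 are: {e, r^2}; {e, r^2s}; {e, r^3s}; {e, rs}; … (5 in all).
So G has 5 subgroups of order 2.

5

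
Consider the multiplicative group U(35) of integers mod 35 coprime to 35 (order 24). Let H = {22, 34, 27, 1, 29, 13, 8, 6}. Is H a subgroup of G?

Yes

|H| = 8 divides |G| = 24, consistent with Lagrange.
H contains the identity, every element's inverse is in H, and H is closed under ·: it is a subgroup.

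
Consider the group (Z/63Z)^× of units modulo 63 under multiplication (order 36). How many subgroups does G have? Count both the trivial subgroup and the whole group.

|G| = 36, so by Lagrange every subgroup order divides 36. Divisors: 1, 2, 3, 4, 6, 9, 12, 18, 36.
Subgroups by order — order 1: 1; order 2: 3; order 3: 4; order 4: 1; order 6: 12; order 9: 1; order 12: 4; order 18: 3; order 36: 1.
Total: 1 + 3 + 4 + 1 + 12 + 1 + 4 + 3 + 1 = 30.

30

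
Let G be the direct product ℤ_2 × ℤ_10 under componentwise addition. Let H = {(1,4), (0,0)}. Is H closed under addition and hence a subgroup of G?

(1,4) ∈ H but its inverse (1,6) ∉ H, so H is not a subgroup.

No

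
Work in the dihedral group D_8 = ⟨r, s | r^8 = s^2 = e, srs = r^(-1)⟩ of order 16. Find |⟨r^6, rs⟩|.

8

|⟨r^6⟩| = 4 and |⟨rs⟩| = 2, so |H| is a multiple of lcm(4, 2) = 4 and divides |G| = 16.
Closing under the operation: H = {e, r^2, r^4, r^6, rs, r^3s, r^5s, r^7s}, so |H| = 8.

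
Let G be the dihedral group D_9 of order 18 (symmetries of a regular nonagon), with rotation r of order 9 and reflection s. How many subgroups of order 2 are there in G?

|G| = 18 and 2 | 18, so subgroups of order 2 are possible by Lagrange.
The subgroups of order 2 are: {e, r^2s}; {e, r^3s}; {e, r^4s}; {e, r^5s}; … (9 in all).
So G has 9 subgroups of order 2.

9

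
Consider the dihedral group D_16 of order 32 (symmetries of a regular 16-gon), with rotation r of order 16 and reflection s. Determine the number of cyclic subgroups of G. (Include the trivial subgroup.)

21

Each element a generates a cyclic subgroup ⟨a⟩; distinct elements may generate the same one (a cyclic group of order d has φ(d) generators).
Cyclic subgroups by order — order 1: 1; order 2: 17; order 4: 1; order 8: 1; order 16: 1.
Total: 21.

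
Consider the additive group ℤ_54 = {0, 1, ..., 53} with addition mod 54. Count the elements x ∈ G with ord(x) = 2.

1

In a cyclic group of order 54, the number of elements of order d (for d | 54) is φ(d).
φ(2) = 1.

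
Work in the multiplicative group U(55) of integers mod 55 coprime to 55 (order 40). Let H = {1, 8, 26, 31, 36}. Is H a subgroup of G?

No

8 ∈ H but its inverse 7 ∉ H, so H is not a subgroup.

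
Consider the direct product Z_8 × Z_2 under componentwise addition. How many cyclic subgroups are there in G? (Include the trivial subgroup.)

A cyclic subgroup of order d is generated by each of its φ(d) elements of order d, so the cyclic subgroups of order d number (#elements of order d)/φ(d).
Cyclic subgroups by order — order 1: 1; order 2: 3; order 4: 2; order 8: 2.
Total: 8.

8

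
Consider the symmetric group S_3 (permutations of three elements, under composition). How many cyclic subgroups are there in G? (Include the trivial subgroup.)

A cyclic subgroup of order d is generated by each of its φ(d) elements of order d, so the cyclic subgroups of order d number (#elements of order d)/φ(d).
Cyclic subgroups by order — order 1: 1; order 2: 3; order 3: 1.
Total: 5.

5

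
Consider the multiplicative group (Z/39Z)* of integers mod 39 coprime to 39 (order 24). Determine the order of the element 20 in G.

12

Compute successive powers of 20 mod 39: 20, 10, 5, 22, 11, 25, 32, 16, …; 20^12 ≡ 1 (mod 39).
So |⟨20⟩| = 12.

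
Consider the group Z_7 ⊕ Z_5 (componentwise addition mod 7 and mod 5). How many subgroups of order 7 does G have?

|G| = 35 and 7 | 35, so subgroups of order 7 are possible by Lagrange.
The subgroups of order 7 are: {(0,0), (1,0), (2,0), (3,0), (4,0), (5,0), (6,0)}.
So G has 1 subgroup of order 7.

1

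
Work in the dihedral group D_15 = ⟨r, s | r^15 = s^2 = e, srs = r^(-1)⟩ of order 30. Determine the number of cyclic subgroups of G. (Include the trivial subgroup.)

19

Group the elements of G by the cyclic subgroup they generate; each cyclic subgroup of order d accounts for φ(d) elements.
Cyclic subgroups by order — order 1: 1; order 2: 15; order 3: 1; order 5: 1; order 15: 1.
Total: 19.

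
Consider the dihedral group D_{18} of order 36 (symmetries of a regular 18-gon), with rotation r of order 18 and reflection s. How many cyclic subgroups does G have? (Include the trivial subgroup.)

24

Each element a generates a cyclic subgroup ⟨a⟩; distinct elements may generate the same one (a cyclic group of order d has φ(d) generators).
Cyclic subgroups by order — order 1: 1; order 2: 19; order 3: 1; order 6: 1; order 9: 1; order 18: 1.
Total: 24.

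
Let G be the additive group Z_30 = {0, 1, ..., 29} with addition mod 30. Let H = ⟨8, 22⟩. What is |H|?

15

|⟨8⟩| = 15 and |⟨22⟩| = 15, so |H| is a multiple of lcm(15, 15) = 15 and divides |G| = 30.
Closing under the operation: H = {0, 2, 4, 6, 8, 10, 12, 14, 16, 18, 20, 22, 24, 26, 28}, so |H| = 15.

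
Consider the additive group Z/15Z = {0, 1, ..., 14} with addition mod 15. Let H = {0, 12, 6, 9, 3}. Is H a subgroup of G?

Yes

|H| = 5 divides |G| = 15, consistent with Lagrange.
H contains the identity, every element's inverse is in H, and H is closed under +: it is a subgroup.
In fact H = ⟨3⟩.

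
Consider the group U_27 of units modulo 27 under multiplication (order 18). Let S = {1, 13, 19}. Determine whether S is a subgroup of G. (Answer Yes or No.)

No

19 ∈ S but its inverse 10 ∉ S, so S is not a subgroup.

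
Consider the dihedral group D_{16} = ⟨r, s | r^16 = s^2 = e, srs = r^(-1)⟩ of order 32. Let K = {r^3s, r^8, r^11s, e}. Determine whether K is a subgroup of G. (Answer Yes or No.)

|K| = 4 divides |G| = 32, consistent with Lagrange.
K contains the identity, every element's inverse is in K, and K is closed under ·: it is a subgroup.

Yes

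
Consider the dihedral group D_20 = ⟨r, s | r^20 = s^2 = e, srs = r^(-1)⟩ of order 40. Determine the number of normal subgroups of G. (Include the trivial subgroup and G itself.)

9

G has 48 subgroups. Checking conjugation-invariance by order — order 1: 1/1 normal; order 2: 1/21 normal; order 4: 1/11 normal; order 5: 1/1 normal; order 8: 0/5 normal; order 10: 1/5 normal; order 20: 3/3 normal; order 40: 1/1 normal.
Total normal subgroups: 9.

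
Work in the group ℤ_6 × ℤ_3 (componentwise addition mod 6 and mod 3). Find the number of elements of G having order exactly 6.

8

An element (a,b) has order lcm(ord(a), ord(b)); count pairs with lcm equal to 6.
Enumerating gives 8 such elements.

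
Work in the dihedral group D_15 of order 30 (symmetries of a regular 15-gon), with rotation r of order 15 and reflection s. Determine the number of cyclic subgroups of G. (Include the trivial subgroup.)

Group the elements of G by the cyclic subgroup they generate; each cyclic subgroup of order d accounts for φ(d) elements.
Cyclic subgroups by order — order 1: 1; order 2: 15; order 3: 1; order 5: 1; order 15: 1.
Total: 19.

19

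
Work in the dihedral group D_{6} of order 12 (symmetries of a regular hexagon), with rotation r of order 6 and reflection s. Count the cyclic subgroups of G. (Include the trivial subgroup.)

10

A cyclic subgroup of order d is generated by each of its φ(d) elements of order d, so the cyclic subgroups of order d number (#elements of order d)/φ(d).
Cyclic subgroups by order — order 1: 1; order 2: 7; order 3: 1; order 6: 1.
Total: 10.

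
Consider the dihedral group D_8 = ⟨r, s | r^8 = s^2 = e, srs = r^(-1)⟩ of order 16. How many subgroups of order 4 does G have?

5

|G| = 16 and 4 | 16, so subgroups of order 4 are possible by Lagrange.
The subgroups of order 4 are: {e, r^2, r^4, r^6}; {e, r^4, r^2s, r^6s}; {e, r^4, r^3s, r^7s}; {e, r^4, s, r^4s}; … (5 in all).
So G has 5 subgroups of order 4.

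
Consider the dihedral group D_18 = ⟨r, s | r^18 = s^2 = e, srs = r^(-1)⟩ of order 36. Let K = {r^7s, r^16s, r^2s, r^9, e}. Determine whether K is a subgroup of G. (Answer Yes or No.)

No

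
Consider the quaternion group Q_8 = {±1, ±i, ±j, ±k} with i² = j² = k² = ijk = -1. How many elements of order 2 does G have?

The elements of order 2 are: -1.
That's 1.

1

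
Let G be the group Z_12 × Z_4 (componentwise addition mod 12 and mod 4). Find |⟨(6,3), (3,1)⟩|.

16

|⟨(6,3)⟩| = 4 and |⟨(3,1)⟩| = 4, so |H| is a multiple of lcm(4, 4) = 4 and divides |G| = 48.
Closing under the operation: H = {(0,0), (0,1), (0,2), (0,3), (3,0), (3,1), (3,2), (3,3), (6,0), (6,1), (6,2), (6,3), (9,0), (9,1), (9,2), (9,3)}, so |H| = 16.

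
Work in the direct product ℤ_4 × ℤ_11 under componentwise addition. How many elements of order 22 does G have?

An element (a,b) has order lcm(ord(a), ord(b)); count pairs with lcm equal to 22.
Enumerating gives 10 such elements.

10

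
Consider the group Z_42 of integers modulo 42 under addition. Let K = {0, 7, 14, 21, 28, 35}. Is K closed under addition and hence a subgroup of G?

Yes

|K| = 6 divides |G| = 42, consistent with Lagrange.
K contains the identity, every element's inverse is in K, and K is closed under +: it is a subgroup.
In fact K = ⟨35⟩.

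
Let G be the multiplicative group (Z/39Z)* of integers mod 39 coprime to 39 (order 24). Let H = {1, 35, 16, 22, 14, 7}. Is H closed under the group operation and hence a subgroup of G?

No

35 ∈ H but its inverse 29 ∉ H, so H is not a subgroup.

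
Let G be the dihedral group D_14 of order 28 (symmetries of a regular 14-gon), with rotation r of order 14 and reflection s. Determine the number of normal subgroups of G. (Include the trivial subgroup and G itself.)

7

G has 28 subgroups. Checking conjugation-invariance by order — order 1: 1/1 normal; order 2: 1/15 normal; order 4: 0/7 normal; order 7: 1/1 normal; order 14: 3/3 normal; order 28: 1/1 normal.
Total normal subgroups: 7.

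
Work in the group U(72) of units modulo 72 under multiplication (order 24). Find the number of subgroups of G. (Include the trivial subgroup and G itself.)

32

|G| = 24, so by Lagrange every subgroup order divides 24. Divisors: 1, 2, 3, 4, 6, 8, 12, 24.
Subgroups by order — order 1: 1; order 2: 7; order 3: 1; order 4: 7; order 6: 7; order 8: 1; order 12: 7; order 24: 1.
Total: 1 + 7 + 1 + 7 + 7 + 1 + 7 + 1 = 32.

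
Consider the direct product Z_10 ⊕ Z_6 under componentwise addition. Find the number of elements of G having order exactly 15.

An element (a,b) has order lcm(ord(a), ord(b)); count pairs with lcm equal to 15.
Enumerating gives 8 such elements.

8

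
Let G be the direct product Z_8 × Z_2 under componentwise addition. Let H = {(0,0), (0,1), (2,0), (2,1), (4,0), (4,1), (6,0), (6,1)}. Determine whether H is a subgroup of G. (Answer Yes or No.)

Yes

|H| = 8 divides |G| = 16, consistent with Lagrange.
H contains the identity, every element's inverse is in H, and H is closed under +: it is a subgroup.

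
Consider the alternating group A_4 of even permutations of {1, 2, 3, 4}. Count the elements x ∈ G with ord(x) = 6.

No element of G has order 6 (even though 6 | 12).

0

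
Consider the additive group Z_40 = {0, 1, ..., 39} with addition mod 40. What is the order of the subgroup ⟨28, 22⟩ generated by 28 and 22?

|⟨28⟩| = 10 and |⟨22⟩| = 20, so |H| is a multiple of lcm(10, 20) = 20 and divides |G| = 40.
Closing under the operation: H = {0, 2, 4, 6, 8, 10, 12, 14, 16, 18, 20, 22, 24, 26, 28, 30, 32, 34, 36, 38}, so |H| = 20.

20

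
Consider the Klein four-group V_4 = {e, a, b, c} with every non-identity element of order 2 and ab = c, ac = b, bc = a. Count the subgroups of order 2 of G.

|G| = 4 and 2 | 4, so subgroups of order 2 are possible by Lagrange.
The subgroups of order 2 are: {e, a}; {e, b}; {e, c}.
So G has 3 subgroups of order 2.

3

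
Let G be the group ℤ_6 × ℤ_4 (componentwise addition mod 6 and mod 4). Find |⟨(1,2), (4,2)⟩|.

|⟨(1,2)⟩| = 6 and |⟨(4,2)⟩| = 6, so |H| is a multiple of lcm(6, 6) = 6 and divides |G| = 24.
Closing under the operation: H = {(0,0), (0,2), (1,0), (1,2), (2,0), (2,2), (3,0), (3,2), (4,0), (4,2), (5,0), (5,2)}, so |H| = 12.

12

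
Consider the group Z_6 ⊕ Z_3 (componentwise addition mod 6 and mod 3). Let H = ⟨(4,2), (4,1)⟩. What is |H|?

|⟨(4,2)⟩| = 3 and |⟨(4,1)⟩| = 3, so |H| is a multiple of lcm(3, 3) = 3 and divides |G| = 18.
Closing under the operation: H = {(0,0), (0,1), (0,2), (2,0), (2,1), (2,2), (4,0), (4,1), (4,2)}, so |H| = 9.

9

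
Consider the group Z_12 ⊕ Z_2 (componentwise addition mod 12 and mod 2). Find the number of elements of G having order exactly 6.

6

An element (a,b) has order lcm(ord(a), ord(b)); count pairs with lcm equal to 6.
Enumerating gives 6 such elements.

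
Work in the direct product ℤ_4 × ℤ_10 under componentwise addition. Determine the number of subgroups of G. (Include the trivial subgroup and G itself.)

16

|G| = 40, so by Lagrange every subgroup order divides 40. Divisors: 1, 2, 4, 5, 8, 10, 20, 40.
Subgroups by order — order 1: 1; order 2: 3; order 4: 3; order 5: 1; order 8: 1; order 10: 3; order 20: 3; order 40: 1.
Total: 1 + 3 + 3 + 1 + 1 + 3 + 3 + 1 = 16.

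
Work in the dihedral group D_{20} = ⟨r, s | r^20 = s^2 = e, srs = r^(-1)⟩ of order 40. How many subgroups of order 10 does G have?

5

|G| = 40 and 10 | 40, so subgroups of order 10 are possible by Lagrange.
The subgroups of order 10 are: {e, r^2, r^4, r^6, r^8, r^10, r^12, r^14, r^16, r^18}; {e, r^4, r^8, r^12, r^16, r^2s, r^6s, r^10s, r^14s, r^18s}; {e, r^4, r^8, r^12, r^16, r^3s, r^7s, r^11s, r^15s, r^19s}; {e, r^4, r^8, r^12, r^16, s, r^4s, r^8s, r^12s, r^16s}; … (5 in all).
So G has 5 subgroups of order 10.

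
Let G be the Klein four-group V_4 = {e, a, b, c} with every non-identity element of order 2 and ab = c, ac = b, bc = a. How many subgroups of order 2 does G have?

|G| = 4 and 2 | 4, so subgroups of order 2 are possible by Lagrange.
The subgroups of order 2 are: {e, a}; {e, b}; {e, c}.
So G has 3 subgroups of order 2.

3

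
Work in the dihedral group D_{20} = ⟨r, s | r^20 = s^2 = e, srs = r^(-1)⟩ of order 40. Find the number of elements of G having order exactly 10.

The elements of order 10 are: r^2, r^6, r^14, r^18.
That's 4.

4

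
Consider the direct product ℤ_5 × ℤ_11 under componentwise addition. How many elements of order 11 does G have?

10

An element (a,b) has order lcm(ord(a), ord(b)); count pairs with lcm equal to 11.
Enumerating gives 10 such elements.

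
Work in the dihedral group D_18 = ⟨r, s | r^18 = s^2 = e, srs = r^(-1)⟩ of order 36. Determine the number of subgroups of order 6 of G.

7

|G| = 36 and 6 | 36, so subgroups of order 6 are possible by Lagrange.
The subgroups of order 6 are: {e, r^6, r^12, r^4s, r^10s, r^16s}; {e, r^6, r^12, r^5s, r^11s, r^17s}; {e, r^6, r^12, s, r^6s, r^12s}; {e, r^6, r^12, rs, r^7s, r^13s}; … (7 in all).
So G has 7 subgroups of order 6.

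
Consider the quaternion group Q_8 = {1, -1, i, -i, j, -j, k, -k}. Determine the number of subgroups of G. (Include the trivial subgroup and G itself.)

|G| = 8, so by Lagrange every subgroup order divides 8. Divisors: 1, 2, 4, 8.
Subgroups by order — order 1: 1; order 2: 1; order 4: 3; order 8: 1.
Total: 1 + 1 + 3 + 1 = 6.

6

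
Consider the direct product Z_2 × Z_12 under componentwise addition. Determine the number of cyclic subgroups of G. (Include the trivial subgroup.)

Group the elements of G by the cyclic subgroup they generate; each cyclic subgroup of order d accounts for φ(d) elements.
Cyclic subgroups by order — order 1: 1; order 2: 3; order 3: 1; order 4: 2; order 6: 3; order 12: 2.
Total: 12.

12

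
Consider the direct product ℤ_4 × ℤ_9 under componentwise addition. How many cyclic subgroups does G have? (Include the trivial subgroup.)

9

Group the elements of G by the cyclic subgroup they generate; each cyclic subgroup of order d accounts for φ(d) elements.
Cyclic subgroups by order — order 1: 1; order 2: 1; order 3: 1; order 4: 1; order 6: 1; order 9: 1; order 12: 1; order 18: 1; order 36: 1.
Total: 9.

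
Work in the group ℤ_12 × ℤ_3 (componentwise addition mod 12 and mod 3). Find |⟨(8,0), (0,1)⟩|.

|⟨(8,0)⟩| = 3 and |⟨(0,1)⟩| = 3, so |H| is a multiple of lcm(3, 3) = 3 and divides |G| = 36.
Closing under the operation: H = {(0,0), (0,1), (0,2), (4,0), (4,1), (4,2), (8,0), (8,1), (8,2)}, so |H| = 9.

9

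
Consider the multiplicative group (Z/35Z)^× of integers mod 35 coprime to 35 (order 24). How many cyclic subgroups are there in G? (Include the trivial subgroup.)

Group the elements of G by the cyclic subgroup they generate; each cyclic subgroup of order d accounts for φ(d) elements.
Cyclic subgroups by order — order 1: 1; order 2: 3; order 3: 1; order 4: 2; order 6: 3; order 12: 2.
Total: 12.

12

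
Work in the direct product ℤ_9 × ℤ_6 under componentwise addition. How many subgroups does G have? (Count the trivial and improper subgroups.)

20

|G| = 54, so by Lagrange every subgroup order divides 54. Divisors: 1, 2, 3, 6, 9, 18, 27, 54.
Subgroups by order — order 1: 1; order 2: 1; order 3: 4; order 6: 4; order 9: 4; order 18: 4; order 27: 1; order 54: 1.
Total: 1 + 1 + 4 + 4 + 4 + 4 + 1 + 1 = 20.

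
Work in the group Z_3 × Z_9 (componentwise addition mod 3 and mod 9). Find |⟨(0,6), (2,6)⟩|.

9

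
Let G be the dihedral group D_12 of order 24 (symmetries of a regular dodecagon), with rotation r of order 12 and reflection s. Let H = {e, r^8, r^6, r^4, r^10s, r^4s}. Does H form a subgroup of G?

Closure fails: r^4 · r^4s = r^8s ∉ H. So H is not a subgroup.

No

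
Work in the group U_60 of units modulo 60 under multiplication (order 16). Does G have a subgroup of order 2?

2 | 16. A subgroup of order 2 is {1, 11}.

Yes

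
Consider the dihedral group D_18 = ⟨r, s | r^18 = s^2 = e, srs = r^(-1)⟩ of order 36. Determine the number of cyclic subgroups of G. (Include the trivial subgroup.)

Group the elements of G by the cyclic subgroup they generate; each cyclic subgroup of order d accounts for φ(d) elements.
Cyclic subgroups by order — order 1: 1; order 2: 19; order 3: 1; order 6: 1; order 9: 1; order 18: 1.
Total: 24.

24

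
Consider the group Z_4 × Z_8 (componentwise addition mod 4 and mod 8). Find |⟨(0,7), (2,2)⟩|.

|⟨(0,7)⟩| = 8 and |⟨(2,2)⟩| = 4, so |H| is a multiple of lcm(8, 4) = 8 and divides |G| = 32.
Closing under the operation: H = {(0,0), (0,1), (0,2), (0,3), (0,4), (0,5), (0,6), (0,7), (2,0), (2,1), (2,2), (2,3), (2,4), (2,5), (2,6), (2,7)}, so |H| = 16.

16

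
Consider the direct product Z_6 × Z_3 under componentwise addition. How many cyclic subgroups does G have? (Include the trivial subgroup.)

Each element a generates a cyclic subgroup ⟨a⟩; distinct elements may generate the same one (a cyclic group of order d has φ(d) generators).
Cyclic subgroups by order — order 1: 1; order 2: 1; order 3: 4; order 6: 4.
Total: 10.

10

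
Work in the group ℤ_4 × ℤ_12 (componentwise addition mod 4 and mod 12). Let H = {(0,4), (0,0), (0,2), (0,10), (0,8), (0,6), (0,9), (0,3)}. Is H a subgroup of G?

No

Closure fails: (0,4) + (0,3) = (0,7) ∉ H. So H is not a subgroup.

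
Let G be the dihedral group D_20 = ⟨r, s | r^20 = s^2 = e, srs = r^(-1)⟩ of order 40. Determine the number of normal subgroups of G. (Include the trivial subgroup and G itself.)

G has 48 subgroups. Checking conjugation-invariance by order — order 1: 1/1 normal; order 2: 1/21 normal; order 4: 1/11 normal; order 5: 1/1 normal; order 8: 0/5 normal; order 10: 1/5 normal; order 20: 3/3 normal; order 40: 1/1 normal.
Total normal subgroups: 9.

9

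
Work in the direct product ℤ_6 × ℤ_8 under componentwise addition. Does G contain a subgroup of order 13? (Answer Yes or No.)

13 does not divide |G| = 48, so by Lagrange no subgroup of order 13 exists.

No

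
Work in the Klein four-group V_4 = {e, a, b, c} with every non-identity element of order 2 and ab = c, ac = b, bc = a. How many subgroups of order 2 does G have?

3

|G| = 4 and 2 | 4, so subgroups of order 2 are possible by Lagrange.
The subgroups of order 2 are: {e, a}; {e, b}; {e, c}.
So G has 3 subgroups of order 2.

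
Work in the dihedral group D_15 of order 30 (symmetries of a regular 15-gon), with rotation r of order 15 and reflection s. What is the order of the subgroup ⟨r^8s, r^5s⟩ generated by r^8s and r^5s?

10

|⟨r^8s⟩| = 2 and |⟨r^5s⟩| = 2, so |H| is a multiple of lcm(2, 2) = 2 and divides |G| = 30.
Closing under the operation: H = {e, r^3, r^6, r^9, r^12, r^2s, r^5s, r^8s, r^11s, r^14s}, so |H| = 10.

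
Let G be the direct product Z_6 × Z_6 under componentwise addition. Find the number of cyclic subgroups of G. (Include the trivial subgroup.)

20

A cyclic subgroup of order d is generated by each of its φ(d) elements of order d, so the cyclic subgroups of order d number (#elements of order d)/φ(d).
Cyclic subgroups by order — order 1: 1; order 2: 3; order 3: 4; order 6: 12.
Total: 20.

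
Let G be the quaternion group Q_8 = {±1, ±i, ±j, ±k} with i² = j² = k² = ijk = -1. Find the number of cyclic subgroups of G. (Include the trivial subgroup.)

5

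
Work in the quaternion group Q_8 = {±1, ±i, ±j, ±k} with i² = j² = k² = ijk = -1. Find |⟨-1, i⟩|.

|⟨-1⟩| = 2 and |⟨i⟩| = 4, so |H| is a multiple of lcm(2, 4) = 4 and divides |G| = 8.
Closing under the operation: H = {1, -1, i, -i}, so |H| = 4.

4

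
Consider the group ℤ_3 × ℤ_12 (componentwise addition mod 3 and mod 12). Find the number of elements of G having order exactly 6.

An element (a,b) has order lcm(ord(a), ord(b)); count pairs with lcm equal to 6.
Enumerating gives 8 such elements.

8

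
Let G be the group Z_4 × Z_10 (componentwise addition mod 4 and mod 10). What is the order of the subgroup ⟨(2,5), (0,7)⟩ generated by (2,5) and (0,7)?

20

|⟨(2,5)⟩| = 2 and |⟨(0,7)⟩| = 10, so |H| is a multiple of lcm(2, 10) = 10 and divides |G| = 40.
Closing under the operation: H = {(0,0), (0,1), (0,2), (0,3), (0,4), (0,5), (0,6), (0,7), (0,8), (0,9), (2,0), (2,1), (2,2), (2,3), (2,4), (2,5), (2,6), (2,7), (2,8), (2,9)}, so |H| = 20.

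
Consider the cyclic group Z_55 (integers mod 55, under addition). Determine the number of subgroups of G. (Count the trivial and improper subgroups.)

4

A cyclic group of order 55 has exactly one subgroup for each divisor of 55.
Divisors of 55: 1, 5, 11, 55.
So Z_55 has 4 subgroups.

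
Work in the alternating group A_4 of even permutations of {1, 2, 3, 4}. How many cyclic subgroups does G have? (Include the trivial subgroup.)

A cyclic subgroup of order d is generated by each of its φ(d) elements of order d, so the cyclic subgroups of order d number (#elements of order d)/φ(d).
Cyclic subgroups by order — order 1: 1; order 2: 3; order 3: 4.
Total: 8.

8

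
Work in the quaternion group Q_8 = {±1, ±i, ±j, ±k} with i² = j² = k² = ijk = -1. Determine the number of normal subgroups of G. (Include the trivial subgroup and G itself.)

G has 6 subgroups. Checking conjugation-invariance by order — order 1: 1/1 normal; order 2: 1/1 normal; order 4: 3/3 normal; order 8: 1/1 normal.
Total normal subgroups: 6.

6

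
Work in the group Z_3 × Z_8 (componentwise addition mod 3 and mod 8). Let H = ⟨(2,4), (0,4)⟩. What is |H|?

6

|⟨(2,4)⟩| = 6 and |⟨(0,4)⟩| = 2, so |H| is a multiple of lcm(6, 2) = 6 and divides |G| = 24.
Closing under the operation: H = {(0,0), (0,4), (1,0), (1,4), (2,0), (2,4)}, so |H| = 6.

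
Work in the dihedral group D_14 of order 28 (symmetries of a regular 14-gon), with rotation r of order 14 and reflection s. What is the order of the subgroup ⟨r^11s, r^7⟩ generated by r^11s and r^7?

|⟨r^11s⟩| = 2 and |⟨r^7⟩| = 2, so |H| is a multiple of lcm(2, 2) = 2 and divides |G| = 28.
Closing under the operation: H = {e, r^7, r^4s, r^11s}, so |H| = 4.

4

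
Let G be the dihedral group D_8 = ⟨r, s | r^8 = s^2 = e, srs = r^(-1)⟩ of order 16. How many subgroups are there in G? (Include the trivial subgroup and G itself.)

19

|G| = 16, so by Lagrange every subgroup order divides 16. Divisors: 1, 2, 4, 8, 16.
Subgroups by order — order 1: 1; order 2: 9; order 4: 5; order 8: 3; order 16: 1.
Total: 1 + 9 + 5 + 3 + 1 = 19.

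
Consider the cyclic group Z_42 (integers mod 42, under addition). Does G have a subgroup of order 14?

Yes

14 | 42. A subgroup of order 14 is {0, 3, 6, 9, 12, 15, 18, 21, 24, 27, 30, 33, 36, 39}.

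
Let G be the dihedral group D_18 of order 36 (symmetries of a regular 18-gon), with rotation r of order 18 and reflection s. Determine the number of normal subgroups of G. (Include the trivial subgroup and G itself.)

G has 45 subgroups. Checking conjugation-invariance by order — order 1: 1/1 normal; order 2: 1/19 normal; order 3: 1/1 normal; order 4: 0/9 normal; order 6: 1/7 normal; order 9: 1/1 normal; order 12: 0/3 normal; order 18: 3/3 normal; order 36: 1/1 normal.
Total normal subgroups: 9.

9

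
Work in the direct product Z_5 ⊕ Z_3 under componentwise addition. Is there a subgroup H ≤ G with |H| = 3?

3 | 15. A subgroup of order 3 is {(0,0), (0,1), (0,2)}.

Yes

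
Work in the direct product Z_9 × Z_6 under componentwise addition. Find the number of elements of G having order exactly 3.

An element (a,b) has order lcm(ord(a), ord(b)); count pairs with lcm equal to 3.
Enumerating gives 8 such elements.

8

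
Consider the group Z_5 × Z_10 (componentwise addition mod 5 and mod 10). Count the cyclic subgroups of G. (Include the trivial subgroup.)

A cyclic subgroup of order d is generated by each of its φ(d) elements of order d, so the cyclic subgroups of order d number (#elements of order d)/φ(d).
Cyclic subgroups by order — order 1: 1; order 2: 1; order 5: 6; order 10: 6.
Total: 14.

14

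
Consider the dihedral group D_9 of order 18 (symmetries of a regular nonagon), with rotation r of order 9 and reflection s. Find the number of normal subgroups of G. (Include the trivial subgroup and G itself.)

4

G has 16 subgroups. Checking conjugation-invariance by order — order 1: 1/1 normal; order 2: 0/9 normal; order 3: 1/1 normal; order 6: 0/3 normal; order 9: 1/1 normal; order 18: 1/1 normal.
Total normal subgroups: 4.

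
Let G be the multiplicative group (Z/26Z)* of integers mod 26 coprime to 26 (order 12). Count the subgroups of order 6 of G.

|G| = 12 and 6 | 12, so subgroups of order 6 are possible by Lagrange.
The subgroups of order 6 are: {1, 3, 9, 17, 23, 25}.
So G has 1 subgroup of order 6.

1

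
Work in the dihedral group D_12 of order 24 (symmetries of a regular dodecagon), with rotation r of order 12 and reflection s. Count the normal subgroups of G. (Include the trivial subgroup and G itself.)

G has 34 subgroups. Checking conjugation-invariance by order — order 1: 1/1 normal; order 2: 1/13 normal; order 3: 1/1 normal; order 4: 1/7 normal; order 6: 1/5 normal; order 8: 0/3 normal; order 12: 3/3 normal; order 24: 1/1 normal.
Total normal subgroups: 9.

9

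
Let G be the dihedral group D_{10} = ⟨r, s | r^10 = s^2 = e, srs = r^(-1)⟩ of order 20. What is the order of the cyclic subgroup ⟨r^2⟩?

Computing powers of r^2: the smallest k with (r^2)^k = e is k = 5.

5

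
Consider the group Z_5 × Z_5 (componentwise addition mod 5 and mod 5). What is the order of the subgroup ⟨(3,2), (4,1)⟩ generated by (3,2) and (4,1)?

5

|⟨(3,2)⟩| = 5 and |⟨(4,1)⟩| = 5, so |H| is a multiple of lcm(5, 5) = 5 and divides |G| = 25.
Closing under the operation: H = {(0,0), (1,4), (2,3), (3,2), (4,1)}, so |H| = 5.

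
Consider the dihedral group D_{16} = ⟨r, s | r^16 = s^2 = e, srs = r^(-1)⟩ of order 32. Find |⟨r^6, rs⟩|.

16

|⟨r^6⟩| = 8 and |⟨rs⟩| = 2, so |H| is a multiple of lcm(8, 2) = 8 and divides |G| = 32.
Closing under the operation: H = {e, r^2, r^4, r^6, r^8, r^10, r^12, r^14, rs, r^3s, r^5s, r^7s, r^9s, r^11s, r^13s, r^15s}, so |H| = 16.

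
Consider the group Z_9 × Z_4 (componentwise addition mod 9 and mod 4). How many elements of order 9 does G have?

An element (a,b) has order lcm(ord(a), ord(b)); count pairs with lcm equal to 9.
Enumerating gives 6 such elements.

6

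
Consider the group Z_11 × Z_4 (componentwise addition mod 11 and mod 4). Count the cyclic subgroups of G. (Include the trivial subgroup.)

6

Each element a generates a cyclic subgroup ⟨a⟩; distinct elements may generate the same one (a cyclic group of order d has φ(d) generators).
Cyclic subgroups by order — order 1: 1; order 2: 1; order 4: 1; order 11: 1; order 22: 1; order 44: 1.
Total: 6.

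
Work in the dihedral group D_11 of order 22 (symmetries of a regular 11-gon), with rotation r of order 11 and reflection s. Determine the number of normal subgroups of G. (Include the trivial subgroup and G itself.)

3

G has 14 subgroups. Checking conjugation-invariance by order — order 1: 1/1 normal; order 2: 0/11 normal; order 11: 1/1 normal; order 22: 1/1 normal.
Total normal subgroups: 3.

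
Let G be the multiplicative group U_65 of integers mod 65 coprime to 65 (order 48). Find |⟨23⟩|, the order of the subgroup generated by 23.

12

Compute successive powers of 23 mod 65: 23, 9, 12, 16, 43, 14, 62, 61, …; 23^12 ≡ 1 (mod 65).
So |⟨23⟩| = 12.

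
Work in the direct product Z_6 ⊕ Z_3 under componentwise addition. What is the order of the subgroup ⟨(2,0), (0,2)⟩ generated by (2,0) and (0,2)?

|⟨(2,0)⟩| = 3 and |⟨(0,2)⟩| = 3, so |H| is a multiple of lcm(3, 3) = 3 and divides |G| = 18.
Closing under the operation: H = {(0,0), (0,1), (0,2), (2,0), (2,1), (2,2), (4,0), (4,1), (4,2)}, so |H| = 9.

9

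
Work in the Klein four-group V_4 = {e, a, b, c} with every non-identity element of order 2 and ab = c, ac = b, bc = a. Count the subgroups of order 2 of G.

3

|G| = 4 and 2 | 4, so subgroups of order 2 are possible by Lagrange.
The subgroups of order 2 are: {e, a}; {e, b}; {e, c}.
So G has 3 subgroups of order 2.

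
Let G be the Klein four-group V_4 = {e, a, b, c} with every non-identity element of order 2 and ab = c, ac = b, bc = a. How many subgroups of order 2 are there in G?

|G| = 4 and 2 | 4, so subgroups of order 2 are possible by Lagrange.
The subgroups of order 2 are: {e, a}; {e, b}; {e, c}.
So G has 3 subgroups of order 2.

3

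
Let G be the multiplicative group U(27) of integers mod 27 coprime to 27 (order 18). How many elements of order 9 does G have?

6

The elements of order 9 are: 4, 7, 13, 16, 22, 25.
That's 6.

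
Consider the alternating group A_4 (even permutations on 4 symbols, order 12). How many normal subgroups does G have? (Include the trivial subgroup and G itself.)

3

G has 10 subgroups. Checking conjugation-invariance by order — order 1: 1/1 normal; order 2: 0/3 normal; order 3: 0/4 normal; order 4: 1/1 normal; order 12: 1/1 normal.
Total normal subgroups: 3.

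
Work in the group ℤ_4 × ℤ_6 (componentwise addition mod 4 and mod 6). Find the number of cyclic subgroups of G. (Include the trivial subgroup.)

12

Group the elements of G by the cyclic subgroup they generate; each cyclic subgroup of order d accounts for φ(d) elements.
Cyclic subgroups by order — order 1: 1; order 2: 3; order 3: 1; order 4: 2; order 6: 3; order 12: 2.
Total: 12.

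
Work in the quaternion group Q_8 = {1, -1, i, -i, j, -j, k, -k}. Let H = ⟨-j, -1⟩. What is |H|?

4

|⟨-j⟩| = 4 and |⟨-1⟩| = 2, so |H| is a multiple of lcm(4, 2) = 4 and divides |G| = 8.
Closing under the operation: H = {1, -1, j, -j}, so |H| = 4.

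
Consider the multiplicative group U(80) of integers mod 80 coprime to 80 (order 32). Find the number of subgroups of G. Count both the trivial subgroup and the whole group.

|G| = 32, so by Lagrange every subgroup order divides 32. Divisors: 1, 2, 4, 8, 16, 32.
Subgroups by order — order 1: 1; order 2: 7; order 4: 19; order 8: 19; order 16: 7; order 32: 1.
Total: 1 + 7 + 19 + 19 + 7 + 1 = 54.

54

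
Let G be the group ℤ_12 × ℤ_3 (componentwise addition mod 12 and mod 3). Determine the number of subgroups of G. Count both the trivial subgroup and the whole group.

|G| = 36, so by Lagrange every subgroup order divides 36. Divisors: 1, 2, 3, 4, 6, 9, 12, 18, 36.
Subgroups by order — order 1: 1; order 2: 1; order 3: 4; order 4: 1; order 6: 4; order 9: 1; order 12: 4; order 18: 1; order 36: 1.
Total: 1 + 1 + 4 + 1 + 4 + 1 + 4 + 1 + 1 = 18.

18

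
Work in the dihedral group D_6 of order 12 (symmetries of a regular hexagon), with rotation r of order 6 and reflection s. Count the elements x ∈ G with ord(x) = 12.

0

No element of G has order 12 (even though 12 | 12).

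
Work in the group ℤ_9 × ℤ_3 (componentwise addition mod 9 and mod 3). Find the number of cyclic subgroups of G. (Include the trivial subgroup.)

8

Each element a generates a cyclic subgroup ⟨a⟩; distinct elements may generate the same one (a cyclic group of order d has φ(d) generators).
Cyclic subgroups by order — order 1: 1; order 3: 4; order 9: 3.
Total: 8.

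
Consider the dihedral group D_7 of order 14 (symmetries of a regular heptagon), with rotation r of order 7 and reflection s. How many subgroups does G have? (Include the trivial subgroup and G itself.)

|G| = 14, so by Lagrange every subgroup order divides 14. Divisors: 1, 2, 7, 14.
Subgroups by order — order 1: 1; order 2: 7; order 7: 1; order 14: 1.
Total: 1 + 7 + 1 + 1 = 10.

10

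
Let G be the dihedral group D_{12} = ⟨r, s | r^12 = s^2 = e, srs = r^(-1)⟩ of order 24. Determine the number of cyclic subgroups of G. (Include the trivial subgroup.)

Group the elements of G by the cyclic subgroup they generate; each cyclic subgroup of order d accounts for φ(d) elements.
Cyclic subgroups by order — order 1: 1; order 2: 13; order 3: 1; order 4: 1; order 6: 1; order 12: 1.
Total: 18.

18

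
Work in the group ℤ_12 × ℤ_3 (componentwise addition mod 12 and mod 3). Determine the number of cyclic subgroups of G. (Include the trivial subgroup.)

15

Group the elements of G by the cyclic subgroup they generate; each cyclic subgroup of order d accounts for φ(d) elements.
Cyclic subgroups by order — order 1: 1; order 2: 1; order 3: 4; order 4: 1; order 6: 4; order 12: 4.
Total: 15.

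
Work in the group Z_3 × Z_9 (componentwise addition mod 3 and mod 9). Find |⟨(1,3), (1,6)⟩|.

9

|⟨(1,3)⟩| = 3 and |⟨(1,6)⟩| = 3, so |H| is a multiple of lcm(3, 3) = 3 and divides |G| = 27.
Closing under the operation: H = {(0,0), (0,3), (0,6), (1,0), (1,3), (1,6), (2,0), (2,3), (2,6)}, so |H| = 9.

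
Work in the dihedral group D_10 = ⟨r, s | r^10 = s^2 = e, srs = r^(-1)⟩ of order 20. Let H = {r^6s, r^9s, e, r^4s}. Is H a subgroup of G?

Closure fails: r^6s · r^9s = r^7 ∉ H. So H is not a subgroup.

No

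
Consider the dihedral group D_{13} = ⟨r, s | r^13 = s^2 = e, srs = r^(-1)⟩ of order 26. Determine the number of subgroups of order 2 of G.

13

|G| = 26 and 2 | 26, so subgroups of order 2 are possible by Lagrange.
The subgroups of order 2 are: {e, r^10s}; {e, r^11s}; {e, r^12s}; {e, r^2s}; … (13 in all).
So G has 13 subgroups of order 2.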